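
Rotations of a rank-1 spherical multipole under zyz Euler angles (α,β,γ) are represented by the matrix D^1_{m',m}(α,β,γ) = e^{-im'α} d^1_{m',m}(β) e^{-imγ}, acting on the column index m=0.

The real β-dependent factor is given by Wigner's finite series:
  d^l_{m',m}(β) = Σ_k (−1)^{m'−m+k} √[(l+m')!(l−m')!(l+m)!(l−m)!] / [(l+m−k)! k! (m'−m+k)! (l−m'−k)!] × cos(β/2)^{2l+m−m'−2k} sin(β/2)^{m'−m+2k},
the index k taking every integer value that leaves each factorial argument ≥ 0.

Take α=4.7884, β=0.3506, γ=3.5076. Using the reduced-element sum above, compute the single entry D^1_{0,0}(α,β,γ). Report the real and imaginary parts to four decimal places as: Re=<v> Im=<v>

D^1_{0,0}(4.7884,0.3506,3.5076) = e^{-i·0·4.7884}·d^1_{0,0}(0.3506)·e^{-i·0·3.5076}. Compute d first:
c=cos(0.3506/2)=0.984674, s=sin(0.3506/2)=0.174404; N=√[1·1·1·1]=1.000000
k: max(0,(0)−(0))=0 … min(1+(0),1−(0))=1
  k=0: (−1)^0·1.0000/(1)·0.9847^2·0.1744^0 = +0.969583
  k=1: (−1)^1·1.0000/(1)·0.9847^0·0.1744^2 = -0.030417
d^1_{0,0}(0.3506) = +0.969583 -0.030417 = +0.939167
D = (+1.000000+0.000000i)·(+0.939167)·(+1.000000+0.000000i) = +0.939167+0.000000i

Re=0.9392 Im=0.0000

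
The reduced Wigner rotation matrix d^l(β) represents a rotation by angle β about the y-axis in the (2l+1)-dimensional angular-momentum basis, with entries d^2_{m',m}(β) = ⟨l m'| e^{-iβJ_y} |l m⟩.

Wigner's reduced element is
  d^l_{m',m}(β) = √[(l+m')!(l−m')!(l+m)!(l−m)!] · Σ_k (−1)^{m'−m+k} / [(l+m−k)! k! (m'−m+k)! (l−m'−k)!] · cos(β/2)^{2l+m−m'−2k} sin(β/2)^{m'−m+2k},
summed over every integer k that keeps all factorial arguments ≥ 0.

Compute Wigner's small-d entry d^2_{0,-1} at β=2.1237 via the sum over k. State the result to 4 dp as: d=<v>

d^2_{0,-1}(β=2.1237) via Wigner's sum:
c=cos(2.1237/2)=0.487257, s=sin(2.1237/2)=0.873258; N=√[2·2·1·6]=4.898979
Admissible k: 0..1 (factorial args all ≥0)
  k=0: (−1)^1·4.8990/(2)·0.4873^3·0.8733^1 = -0.247454
  k=1: (−1)^2·4.8990/(2)·0.4873^1·0.8733^3 = +0.794808
d^2_{0,-1}(2.1237) = -0.247454 +0.794808 = +0.547355

d=0.5474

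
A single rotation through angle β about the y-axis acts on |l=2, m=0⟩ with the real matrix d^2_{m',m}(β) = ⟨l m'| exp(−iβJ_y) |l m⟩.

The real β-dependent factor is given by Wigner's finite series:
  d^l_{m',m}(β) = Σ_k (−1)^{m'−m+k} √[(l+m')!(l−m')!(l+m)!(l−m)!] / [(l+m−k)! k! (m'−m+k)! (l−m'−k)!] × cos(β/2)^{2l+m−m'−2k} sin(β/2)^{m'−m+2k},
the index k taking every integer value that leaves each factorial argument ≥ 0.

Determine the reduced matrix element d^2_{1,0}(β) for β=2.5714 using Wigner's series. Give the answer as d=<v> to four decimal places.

d=0.5565

d^2_{1,0}(β=2.5714) via Wigner's sum:
With c≡cos(β/2)=0.281250 and s≡sin(β/2)=0.959635, N=[6·1·2·2]^{1/2}=4.898979
Admissible k: 0..1 (factorial args all ≥0)
  k=0: (−1)^1·4.8990/(2)·0.2812^3·0.9596^1 = -0.052295
  k=1: (−1)^2·4.8990/(2)·0.2812^1·0.9596^3 = +0.608815
d^2_{1,0}(2.5714) = -0.052295 +0.608815 = +0.556521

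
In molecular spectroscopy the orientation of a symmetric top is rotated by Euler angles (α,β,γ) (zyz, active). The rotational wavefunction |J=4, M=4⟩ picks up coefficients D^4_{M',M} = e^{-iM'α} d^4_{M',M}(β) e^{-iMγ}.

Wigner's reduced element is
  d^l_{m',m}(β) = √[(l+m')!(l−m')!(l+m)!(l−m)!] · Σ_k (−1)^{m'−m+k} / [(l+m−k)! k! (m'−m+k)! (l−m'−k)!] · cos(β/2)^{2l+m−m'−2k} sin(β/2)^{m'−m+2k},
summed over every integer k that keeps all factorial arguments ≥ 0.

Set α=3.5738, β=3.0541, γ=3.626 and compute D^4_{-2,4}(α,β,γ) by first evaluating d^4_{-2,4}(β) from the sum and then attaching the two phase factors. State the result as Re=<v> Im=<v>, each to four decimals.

Split into d^4_{-2,4}(β=3.0541) × two z-phases.
Half-angle: c=0.043732, s=0.999043. N=√(2·720·40320·1)=7619.763776
The bounds max(0,m−m')=6 and min(l+m,l−m')=6 give 1 term
  k=6: (−1)^0·7619.7638/(1440)·0.0437^2·0.9990^6 = +0.010062
d^4_{-2,4}(3.0541) = +0.010062
Phases: e^{-i·(-2)·3.5738}=+0.649085+0.760715i, e^{-i·(4)·3.626}=-0.358661-0.933468i ⇒ D=+0.004803-0.008842i

Re=0.0048 Im=-0.0088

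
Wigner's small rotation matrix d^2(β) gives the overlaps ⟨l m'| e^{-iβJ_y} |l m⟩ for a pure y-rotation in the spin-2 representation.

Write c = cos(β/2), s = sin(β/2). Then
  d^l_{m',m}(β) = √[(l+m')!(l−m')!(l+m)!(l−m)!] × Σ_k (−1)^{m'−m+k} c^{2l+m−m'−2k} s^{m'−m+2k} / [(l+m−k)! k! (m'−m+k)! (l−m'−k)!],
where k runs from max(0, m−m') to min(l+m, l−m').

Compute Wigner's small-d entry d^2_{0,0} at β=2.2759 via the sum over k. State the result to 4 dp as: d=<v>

d=0.1301

d^2_{0,0}(β=2.2759) via Wigner's sum:
c=cos(2.2759/2)=0.419456, s=sin(2.2759/2)=0.907776; N=√[2·2·2·2]=4.000000
The bounds max(0,m−m')=0 and min(l+m,l−m')=2 give 3 terms
  k=0: (−1)^0·4.0000/(4)·0.4195^4·0.9078^0 = +0.030956
  k=1: (−1)^1·4.0000/(1)·0.4195^2·0.9078^2 = -0.579950
  k=2: (−1)^2·4.0000/(4)·0.4195^0·0.9078^4 = +0.679069
d^2_{0,0}(2.2759) = +0.030956 -0.579950 +0.679069 = +0.130075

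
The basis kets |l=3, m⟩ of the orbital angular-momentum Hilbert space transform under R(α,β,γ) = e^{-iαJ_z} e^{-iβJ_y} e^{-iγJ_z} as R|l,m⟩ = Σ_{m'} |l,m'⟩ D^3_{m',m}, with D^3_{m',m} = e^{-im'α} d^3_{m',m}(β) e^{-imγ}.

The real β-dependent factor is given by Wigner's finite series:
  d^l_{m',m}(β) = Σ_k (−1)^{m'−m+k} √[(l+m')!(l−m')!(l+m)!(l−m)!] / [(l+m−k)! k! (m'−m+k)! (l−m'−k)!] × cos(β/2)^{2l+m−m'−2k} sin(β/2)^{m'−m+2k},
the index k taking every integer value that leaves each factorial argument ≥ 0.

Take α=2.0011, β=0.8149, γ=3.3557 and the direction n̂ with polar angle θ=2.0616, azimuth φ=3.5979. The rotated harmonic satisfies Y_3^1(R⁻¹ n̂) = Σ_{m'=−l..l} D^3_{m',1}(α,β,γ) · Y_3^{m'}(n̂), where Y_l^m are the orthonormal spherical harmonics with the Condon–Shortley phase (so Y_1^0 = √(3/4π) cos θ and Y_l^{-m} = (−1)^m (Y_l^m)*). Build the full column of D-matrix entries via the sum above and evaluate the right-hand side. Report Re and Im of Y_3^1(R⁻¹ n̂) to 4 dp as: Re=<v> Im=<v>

Need the full column D^3_{m',1} for m'=−3..3 at α=2.0011, β=0.8149, γ=3.3557.
cos(β/2)=0.918134, sin(β/2)=0.396269
d^3_{-3,1}: single k=4 term ⇒ +0.080504;  D = -0.070880+0.038171i
d^3_{-2,1}: k∈[3..4] ⇒ +0.304593 -0.028370 = +0.276223;  D = +0.220481+0.166396i
d^3_{-1,1}: k∈[2..4] ⇒ +0.669510 -0.166289 +0.003872 = +0.507093;  D = +0.108780-0.495288i
d^3_{0,1}: k∈[1..3] ⇒ +0.895596 -0.500498 +0.031078 = +0.426176;  D = -0.416445+0.090552i
d^3_{1,1}: k∈[0..2] ⇒ +0.599014 -0.892680 +0.124717 = -0.168949;  D = -0.101492-0.135067i
d^3_{2,1}: k∈[0..1] ⇒ -0.817564 +0.304593 = -0.512970;  D = -0.244165+0.451134i
d^3_{3,1}: single k=0 term ⇒ +0.432167;  D = -0.431232-0.028407i
Y_3^{m'}(θ=2.0616,φ=3.5979) and Σ D·Y over m':
  (-0.0709+0.0382i)·(-0.0574+0.2804i)  (+0.2205+0.1664i)·(-0.2292+0.2964i)  (+0.1088-0.4953i)·(-0.0283+0.0139i)  (-0.4164+0.0906i)·(+0.3323+0.0000i)  (-0.1015-0.1351i)·(+0.0283+0.0139i)  (-0.2442+0.4511i)·(-0.2292-0.2964i)  (-0.4312-0.0284i)·(+0.0574+0.2804i)
Y_3^1(R⁻¹ n̂) = -0.069162-0.108019i

Re=-0.0692 Im=-0.1080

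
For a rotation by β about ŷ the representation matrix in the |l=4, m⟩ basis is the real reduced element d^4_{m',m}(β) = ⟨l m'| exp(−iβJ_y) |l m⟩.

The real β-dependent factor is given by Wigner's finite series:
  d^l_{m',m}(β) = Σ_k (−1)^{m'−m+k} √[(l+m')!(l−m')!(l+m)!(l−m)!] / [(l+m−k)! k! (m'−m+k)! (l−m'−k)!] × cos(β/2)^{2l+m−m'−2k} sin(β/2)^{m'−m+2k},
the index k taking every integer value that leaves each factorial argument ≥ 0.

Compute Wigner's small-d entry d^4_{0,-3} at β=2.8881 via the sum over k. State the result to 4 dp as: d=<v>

d=0.0226

d^4_{0,-3}(β=2.8881) via Wigner's sum:
Half-angle: c=0.126407, s=0.991978. N=√(24·24·1·5040)=1703.830978
k: max(0,(-3)−(0))=0 … min(4+(-3),4−(0))=1
  k=0: (−1)^3·1703.8310/(144)·0.1264^5·0.9920^3 = -0.000373
  k=1: (−1)^4·1703.8310/(144)·0.1264^3·0.9920^5 = +0.022956
d^4_{0,-3}(2.8881) = -0.000373 +0.022956 = +0.022583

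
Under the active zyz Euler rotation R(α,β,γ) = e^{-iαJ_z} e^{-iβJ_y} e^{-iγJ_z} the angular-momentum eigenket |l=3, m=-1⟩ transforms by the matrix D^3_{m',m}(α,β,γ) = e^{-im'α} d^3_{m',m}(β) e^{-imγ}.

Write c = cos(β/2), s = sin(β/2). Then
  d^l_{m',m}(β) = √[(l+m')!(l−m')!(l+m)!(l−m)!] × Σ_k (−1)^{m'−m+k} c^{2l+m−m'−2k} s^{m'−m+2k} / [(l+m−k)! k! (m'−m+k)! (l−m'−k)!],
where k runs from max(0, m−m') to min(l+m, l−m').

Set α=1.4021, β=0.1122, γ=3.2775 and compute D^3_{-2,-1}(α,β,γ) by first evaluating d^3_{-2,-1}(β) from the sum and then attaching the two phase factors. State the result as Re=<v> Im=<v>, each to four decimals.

Split into d^3_{-2,-1}(β=0.1122) × two z-phases.
c=cos(0.1122/2)=0.998427, s=sin(0.1122/2)=0.056071; N=√[1·120·2·24]=75.894664
k: max(0,(-1)−(-2))=1 … min(3+(-1),3−(-2))=2
  k=1: (−1)^0·75.8947/(24)·0.9984^5·0.0561^1 = +0.175920
  k=2: (−1)^1·75.8947/(12)·0.9984^3·0.0561^3 = -0.001110
d^3_{-2,-1}(0.1122) = +0.175920 -0.001110 = +0.174811
Attach z-rotation phases: D = e^{-i(-2)(1.4021)}·(+0.174811)·e^{-i(-1)(3.2775)} = +0.171274-0.034984i

Re=0.1713 Im=-0.0350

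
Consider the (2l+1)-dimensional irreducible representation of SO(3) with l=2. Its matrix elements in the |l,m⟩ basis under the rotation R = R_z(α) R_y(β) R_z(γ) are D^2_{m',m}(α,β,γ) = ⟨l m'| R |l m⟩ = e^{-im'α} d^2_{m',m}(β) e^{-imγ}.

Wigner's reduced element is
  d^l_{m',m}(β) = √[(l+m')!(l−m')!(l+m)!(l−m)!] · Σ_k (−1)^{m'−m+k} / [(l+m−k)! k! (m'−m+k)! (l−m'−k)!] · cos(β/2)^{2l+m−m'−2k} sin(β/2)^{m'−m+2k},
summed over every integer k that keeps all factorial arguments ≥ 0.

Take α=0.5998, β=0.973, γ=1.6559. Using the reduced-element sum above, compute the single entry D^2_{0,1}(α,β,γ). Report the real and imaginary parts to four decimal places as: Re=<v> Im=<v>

Split into d^2_{0,1}(β=0.973) × two z-phases.
Half-angle: c=0.883975, s=0.467535. N=√(2·2·6·1)=4.898979
Admissible k: 1..2 (factorial args all ≥0)
  k=1: (−1)^0·4.8990/(2)·0.8840^3·0.4675^1 = +0.791059
  k=2: (−1)^1·4.8990/(2)·0.8840^1·0.4675^3 = -0.221288
d^2_{0,1}(0.973) = +0.791059 -0.221288 = +0.569772
Phases: e^{-i·(0)·0.5998}=+1.000000+0.000000i, e^{-i·(1)·1.6559}=-0.085001-0.996381i ⇒ D=-0.048431-0.567709i

Re=-0.0484 Im=-0.5677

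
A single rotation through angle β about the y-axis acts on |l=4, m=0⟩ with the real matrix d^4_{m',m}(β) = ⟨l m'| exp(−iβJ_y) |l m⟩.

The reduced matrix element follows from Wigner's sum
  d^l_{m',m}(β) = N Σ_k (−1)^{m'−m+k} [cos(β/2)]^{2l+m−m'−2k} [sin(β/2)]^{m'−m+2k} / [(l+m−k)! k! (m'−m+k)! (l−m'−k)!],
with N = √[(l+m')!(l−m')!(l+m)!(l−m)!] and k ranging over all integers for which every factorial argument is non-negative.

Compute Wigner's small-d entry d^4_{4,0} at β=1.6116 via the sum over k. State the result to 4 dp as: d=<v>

d^4_{4,0}(β=1.6116) via Wigner's sum:
c=cos(1.6116/2)=0.692534, s=sin(1.6116/2)=0.721385; N=√[40320·1·24·24]=4819.161753
k∈{0} keeps every argument non-negative
  k=0: (−1)^4·4819.1618/(576)·0.6925^4·0.7214^4 = +0.521174
d^4_{4,0}(1.6116) = +0.521174

d=0.5212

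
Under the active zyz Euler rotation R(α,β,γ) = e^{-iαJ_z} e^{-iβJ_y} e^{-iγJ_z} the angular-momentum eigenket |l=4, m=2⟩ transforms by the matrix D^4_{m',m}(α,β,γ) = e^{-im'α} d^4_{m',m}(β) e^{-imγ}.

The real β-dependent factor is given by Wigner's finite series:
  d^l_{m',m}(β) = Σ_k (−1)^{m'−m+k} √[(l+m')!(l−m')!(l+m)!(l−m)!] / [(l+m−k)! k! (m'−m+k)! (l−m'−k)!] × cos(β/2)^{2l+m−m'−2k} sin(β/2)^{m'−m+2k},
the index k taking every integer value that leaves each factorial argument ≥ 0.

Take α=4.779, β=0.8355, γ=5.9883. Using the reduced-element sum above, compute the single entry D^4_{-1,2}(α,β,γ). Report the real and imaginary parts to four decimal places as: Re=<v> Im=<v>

Re=0.2633 Im=-0.3417

First d^4_{-1,2}(β=0.8355), then the phase factors e^{-i(-1)α} and e^{-i(2)γ}:
Half-angle: c=0.914004, s=0.405705. N=√(6·120·720·2)=1018.233765
Admissible k: 3..5 (factorial args all ≥0)
  k=3: (−1)^0·1018.2338/(72)·0.9140^5·0.4057^3 = +0.602402
  k=4: (−1)^1·1018.2338/(48)·0.9140^3·0.4057^5 = -0.178034
  k=5: (−1)^2·1018.2338/(240)·0.9140^1·0.4057^7 = +0.007015
d^4_{-1,2}(0.8355) = +0.602402 -0.178034 +0.007015 = +0.431384
D = (+0.066562-0.997782i)·(+0.431384)·(+0.831068+0.556170i) = +0.263254-0.341745i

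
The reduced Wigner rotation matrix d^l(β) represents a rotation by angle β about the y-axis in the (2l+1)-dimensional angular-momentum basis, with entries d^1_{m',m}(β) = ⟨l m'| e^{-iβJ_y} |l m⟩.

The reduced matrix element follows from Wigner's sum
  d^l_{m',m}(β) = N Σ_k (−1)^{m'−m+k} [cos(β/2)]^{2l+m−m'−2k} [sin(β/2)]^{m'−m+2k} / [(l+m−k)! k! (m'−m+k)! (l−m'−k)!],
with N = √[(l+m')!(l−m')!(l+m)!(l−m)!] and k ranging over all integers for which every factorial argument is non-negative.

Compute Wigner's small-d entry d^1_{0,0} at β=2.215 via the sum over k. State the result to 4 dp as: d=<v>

d=-0.6006

d^1_{0,0}(β=2.215) via Wigner's sum:
c=cos(2.215/2)=0.446899, s=sin(2.215/2)=0.894584; N=√[1·1·1·1]=1.000000
k: max(0,(0)−(0))=0 … min(1+(0),1−(0))=1
  k=0: (−1)^0·1.0000/(1)·0.4469^2·0.8946^0 = +0.199719
  k=1: (−1)^1·1.0000/(1)·0.4469^0·0.8946^2 = -0.800281
d^1_{0,0}(2.215) = +0.199719 -0.800281 = -0.600562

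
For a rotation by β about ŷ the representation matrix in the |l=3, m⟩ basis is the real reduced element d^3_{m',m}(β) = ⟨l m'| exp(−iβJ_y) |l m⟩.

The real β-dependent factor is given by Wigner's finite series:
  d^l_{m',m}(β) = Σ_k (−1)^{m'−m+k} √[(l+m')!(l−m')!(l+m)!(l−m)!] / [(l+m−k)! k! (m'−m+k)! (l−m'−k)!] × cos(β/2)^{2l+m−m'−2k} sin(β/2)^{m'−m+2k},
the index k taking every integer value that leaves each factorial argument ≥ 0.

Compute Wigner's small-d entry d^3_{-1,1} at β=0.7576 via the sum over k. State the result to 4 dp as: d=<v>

d^3_{-1,1}(β=0.7576) via Wigner's sum:
With c≡cos(β/2)=0.929109 and s≡sin(β/2)=0.369806, N=[2·24·24·2]^{1/2}=48.000000
Admissible k: 2..4 (factorial args all ≥0)
  k=2: (−1)^0·48.0000/(8)·0.9291^4·0.3698^2 = +0.611456
  k=3: (−1)^1·48.0000/(6)·0.9291^2·0.3698^4 = -0.129157
  k=4: (−1)^2·48.0000/(48)·0.9291^0·0.3698^6 = +0.002558
d^3_{-1,1}(0.7576) = +0.611456 -0.129157 +0.002558 = +0.484857

d=0.4849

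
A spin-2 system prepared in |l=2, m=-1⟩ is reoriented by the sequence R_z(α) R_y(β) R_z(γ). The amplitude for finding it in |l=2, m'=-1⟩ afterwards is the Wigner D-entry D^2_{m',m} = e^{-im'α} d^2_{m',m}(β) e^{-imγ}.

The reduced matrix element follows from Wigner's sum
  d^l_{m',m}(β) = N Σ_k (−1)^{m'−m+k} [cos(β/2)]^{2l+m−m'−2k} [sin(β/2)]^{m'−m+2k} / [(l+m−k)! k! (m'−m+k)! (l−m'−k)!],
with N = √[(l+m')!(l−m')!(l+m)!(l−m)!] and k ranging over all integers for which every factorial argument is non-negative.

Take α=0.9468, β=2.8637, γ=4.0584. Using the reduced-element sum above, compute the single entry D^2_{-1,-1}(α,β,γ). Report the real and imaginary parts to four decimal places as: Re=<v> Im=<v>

Re=-0.0162 Im=0.0537

Split into d^2_{-1,-1}(β=2.8637) × two z-phases.
c=cos(2.8637/2)=0.138500, s=sin(2.8637/2)=0.990362; N=√[1·6·1·6]=6.000000
k: max(0,(-1)−(-1))=0 … min(2+(-1),2−(-1))=1
  k=0: (−1)^0·6.0000/(6)·0.1385^4·0.9904^0 = +0.000368
  k=1: (−1)^1·6.0000/(2)·0.1385^2·0.9904^2 = -0.056443
d^2_{-1,-1}(2.8637) = +0.000368 -0.056443 = -0.056075
Attach z-rotation phases: D = e^{-i(-1)(0.9468)}·(-0.056075)·e^{-i(-1)(4.0584)} = -0.016186+0.053688i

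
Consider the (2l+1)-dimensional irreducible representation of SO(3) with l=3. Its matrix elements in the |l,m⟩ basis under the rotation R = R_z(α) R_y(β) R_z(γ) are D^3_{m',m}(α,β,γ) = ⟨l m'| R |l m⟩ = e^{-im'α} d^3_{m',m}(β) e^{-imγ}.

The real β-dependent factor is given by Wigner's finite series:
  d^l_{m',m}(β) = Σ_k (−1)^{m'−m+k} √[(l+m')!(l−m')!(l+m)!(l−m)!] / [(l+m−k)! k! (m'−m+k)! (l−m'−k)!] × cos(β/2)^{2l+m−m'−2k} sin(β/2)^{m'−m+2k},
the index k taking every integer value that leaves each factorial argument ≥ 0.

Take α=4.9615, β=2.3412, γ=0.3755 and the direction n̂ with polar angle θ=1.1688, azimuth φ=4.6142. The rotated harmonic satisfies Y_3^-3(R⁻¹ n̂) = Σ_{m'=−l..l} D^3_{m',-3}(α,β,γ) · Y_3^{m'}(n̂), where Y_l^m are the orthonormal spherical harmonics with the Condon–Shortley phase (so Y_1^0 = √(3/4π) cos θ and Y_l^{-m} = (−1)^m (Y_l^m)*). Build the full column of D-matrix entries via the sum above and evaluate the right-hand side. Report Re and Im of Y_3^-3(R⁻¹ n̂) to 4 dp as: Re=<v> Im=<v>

Re=-0.3417 Im=-0.0358

Need the full column D^3_{m',-3} for m'=−3..3 at α=4.9615, β=2.3412, γ=0.3755.
cos(β/2)=0.389599, sin(β/2)=0.920985
d^3_{-3,-3}: single k=0 term ⇒ +0.003497;  D = -0.003338-0.001044i
d^3_{-2,-3}: single k=0 term ⇒ -0.020250;  D = -0.001091+0.020220i
d^3_{-1,-3}: single k=0 term ⇒ +0.075687;  D = +0.074250-0.014679i
d^3_{0,-3}: single k=0 term ⇒ -0.206598;  D = -0.088800-0.186540i
d^3_{1,-3}: single k=0 term ⇒ +0.422952;  D = -0.325281+0.270335i
d^3_{2,-3}: single k=0 term ⇒ -0.632347;  D = +0.511594+0.371663i
d^3_{3,-3}: single k=0 term ⇒ +0.610259;  D = +0.225885-0.566914i
Y_3^{m'}(θ=1.1688,φ=4.6142) and Σ D·Y over m':
  (-0.0033-0.0010i)·(+0.0944-0.3112i)  (-0.0011+0.0202i)·(-0.3321-0.0661i)  (+0.0743-0.0147i)·(+0.0068-0.0694i)  (-0.0888-0.1865i)·(-0.3263+0.0000i)  (-0.3253+0.2703i)·(-0.0068-0.0694i)  (+0.5116+0.3717i)·(-0.3321+0.0661i)  (+0.2259-0.5669i)·(-0.0944-0.3112i)
Y_3^-3(R⁻¹ n̂) = -0.341700-0.035769i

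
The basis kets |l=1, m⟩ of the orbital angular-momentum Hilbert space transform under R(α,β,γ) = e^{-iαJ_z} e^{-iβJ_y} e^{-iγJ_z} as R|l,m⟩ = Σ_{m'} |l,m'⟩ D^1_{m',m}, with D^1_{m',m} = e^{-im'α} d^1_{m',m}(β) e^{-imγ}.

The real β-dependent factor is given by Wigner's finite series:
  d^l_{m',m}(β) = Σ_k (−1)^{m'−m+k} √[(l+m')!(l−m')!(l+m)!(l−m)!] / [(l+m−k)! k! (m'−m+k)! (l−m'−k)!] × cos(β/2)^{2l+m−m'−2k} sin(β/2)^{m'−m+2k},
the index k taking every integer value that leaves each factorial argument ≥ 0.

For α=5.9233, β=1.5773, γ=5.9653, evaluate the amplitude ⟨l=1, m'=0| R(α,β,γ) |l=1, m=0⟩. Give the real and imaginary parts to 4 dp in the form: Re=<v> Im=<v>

Re=-0.0065 Im=0.0000

First d^1_{0,0}(β=1.5773), then the phase factors e^{-i(0)α} and e^{-i(0)γ}:
c=cos(1.5773/2)=0.704804, s=sin(1.5773/2)=0.709402; N=√[1·1·1·1]=1.000000
k: max(0,(0)−(0))=0 … min(1+(0),1−(0))=1
  k=0: (−1)^0·1.0000/(1)·0.7048^2·0.7094^0 = +0.496748
  k=1: (−1)^1·1.0000/(1)·0.7048^0·0.7094^2 = -0.503252
d^1_{0,0}(1.5773) = +0.496748 -0.503252 = -0.006504
Attach z-rotation phases: D = e^{-i(0)(5.9233)}·(-0.006504)·e^{-i(0)(5.9653)} = -0.006504+0.000000i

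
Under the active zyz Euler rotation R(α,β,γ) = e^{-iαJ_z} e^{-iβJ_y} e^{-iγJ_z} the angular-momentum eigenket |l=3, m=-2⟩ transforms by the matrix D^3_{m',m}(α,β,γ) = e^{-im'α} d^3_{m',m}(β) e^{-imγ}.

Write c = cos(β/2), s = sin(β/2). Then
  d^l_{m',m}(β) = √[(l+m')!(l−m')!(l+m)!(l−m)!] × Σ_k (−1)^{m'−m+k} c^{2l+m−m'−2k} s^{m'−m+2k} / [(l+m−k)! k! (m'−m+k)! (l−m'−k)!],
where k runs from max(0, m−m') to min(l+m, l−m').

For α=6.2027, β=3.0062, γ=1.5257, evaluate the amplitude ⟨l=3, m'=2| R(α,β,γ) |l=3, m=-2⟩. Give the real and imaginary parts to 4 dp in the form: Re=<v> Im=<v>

Re=0.9613 Im=0.0681

First d^3_{2,-2}(β=3.0062), then the phase factors e^{-i(2)α} and e^{-i(-2)γ}:
c=cos(3.0062/2)=0.067645, s=sin(3.0062/2)=0.997709; N=√[120·1·1·120]=120.000000
k∈{0,1} keeps every argument non-negative
  k=0: (−1)^4·120.0000/(24)·0.0676^2·0.9977^4 = +0.022670
  k=1: (−1)^5·120.0000/(120)·0.0676^0·0.9977^6 = -0.986335
d^3_{2,-2}(3.0062) = +0.022670 -0.986335 = -0.963665
D = (+0.987072+0.160276i)·(-0.963665)·(-0.995935+0.090070i) = +0.961253+0.068149i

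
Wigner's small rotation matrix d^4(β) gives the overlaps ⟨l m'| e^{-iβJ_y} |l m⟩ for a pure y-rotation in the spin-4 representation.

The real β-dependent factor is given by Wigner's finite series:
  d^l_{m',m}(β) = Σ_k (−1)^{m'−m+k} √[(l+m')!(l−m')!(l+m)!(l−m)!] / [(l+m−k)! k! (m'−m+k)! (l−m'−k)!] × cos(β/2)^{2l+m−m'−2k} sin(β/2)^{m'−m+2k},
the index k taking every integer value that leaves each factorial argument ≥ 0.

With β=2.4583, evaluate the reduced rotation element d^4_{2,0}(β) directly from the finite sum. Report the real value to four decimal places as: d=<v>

d^4_{2,0}(β=2.4583) via Wigner's sum:
With c≡cos(β/2)=0.335039 and s≡sin(β/2)=0.942204, N=[720·2·24·24]^{1/2}=910.735966
Admissible k: 0..2 (factorial args all ≥0)
  k=0: (−1)^2·910.7360/(96)·0.3350^6·0.9422^2 = +0.011912
  k=1: (−1)^3·910.7360/(36)·0.3350^4·0.9422^4 = -0.251218
  k=2: (−1)^4·910.7360/(96)·0.3350^2·0.9422^6 = +0.745044
d^4_{2,0}(2.4583) = +0.011912 -0.251218 +0.745044 = +0.505738

d=0.5057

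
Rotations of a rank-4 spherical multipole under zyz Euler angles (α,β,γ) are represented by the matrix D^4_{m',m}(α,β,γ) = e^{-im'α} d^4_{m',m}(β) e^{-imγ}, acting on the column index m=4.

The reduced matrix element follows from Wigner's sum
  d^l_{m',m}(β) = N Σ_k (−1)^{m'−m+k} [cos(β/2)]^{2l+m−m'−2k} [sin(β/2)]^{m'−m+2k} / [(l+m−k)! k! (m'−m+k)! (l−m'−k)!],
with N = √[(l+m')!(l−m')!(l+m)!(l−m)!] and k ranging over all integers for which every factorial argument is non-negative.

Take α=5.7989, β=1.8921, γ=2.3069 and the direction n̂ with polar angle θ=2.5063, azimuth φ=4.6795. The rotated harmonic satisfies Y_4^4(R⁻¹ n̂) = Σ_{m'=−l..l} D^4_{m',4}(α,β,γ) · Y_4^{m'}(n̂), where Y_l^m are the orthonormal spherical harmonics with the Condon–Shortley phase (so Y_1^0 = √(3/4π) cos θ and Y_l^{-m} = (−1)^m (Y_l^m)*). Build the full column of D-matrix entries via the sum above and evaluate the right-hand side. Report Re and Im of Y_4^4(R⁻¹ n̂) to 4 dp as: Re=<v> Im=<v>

Need the full column D^4_{m',4} for m'=−4..4 at α=5.7989, β=1.8921, γ=2.3069.
cos(β/2)=0.584892, sin(β/2)=0.811112
d^4_{-4,4}: single k=8 term ⇒ +0.187346;  D = +0.031542+0.184672i
d^4_{-3,4}: single k=7 term ⇒ +0.382106;  D = -0.118426+0.363291i
d^4_{-2,4}: single k=6 term ⇒ +0.515482;  D = -0.369570+0.359360i
d^4_{-1,4}: single k=5 term ⇒ +0.525682;  D = -0.504164+0.148862i
d^4_{0,4}: single k=4 term ⇒ +0.423811;  D = -0.415599-0.083026i
d^4_{1,4}: single k=3 term ⇒ +0.273346;  D = -0.212295-0.172189i
d^4_{2,4}: single k=2 term ⇒ +0.139377;  D = -0.054923-0.128099i
d^4_{3,4}: single k=1 term ⇒ +0.053722;  D = +0.004252-0.053554i
d^4_{4,4}: single k=0 term ⇒ +0.013696;  D = +0.007316-0.011579i
Y_4^{m'}(θ=2.5063,φ=4.6795) and Σ D·Y over m':
  (+0.0315+0.1847i)·(+0.0544+0.0072i)  (-0.1184+0.3633i)·(-0.0207+0.2095i)  (-0.3696+0.3594i)·(-0.4155-0.0274i)  (-0.5042+0.1489i)·(+0.0114-0.3467i)  (-0.4156-0.0830i)·(-0.1846+0.0000i)  (-0.2123-0.1722i)·(-0.0114-0.3467i)  (-0.0549-0.1281i)·(-0.4155+0.0274i)  (+0.0043-0.0536i)·(+0.0207+0.2095i)  (+0.0073-0.0116i)·(+0.0544-0.0072i)
Y_4^4(R⁻¹ n̂) = +0.193407+0.156915i

Re=0.1934 Im=0.1569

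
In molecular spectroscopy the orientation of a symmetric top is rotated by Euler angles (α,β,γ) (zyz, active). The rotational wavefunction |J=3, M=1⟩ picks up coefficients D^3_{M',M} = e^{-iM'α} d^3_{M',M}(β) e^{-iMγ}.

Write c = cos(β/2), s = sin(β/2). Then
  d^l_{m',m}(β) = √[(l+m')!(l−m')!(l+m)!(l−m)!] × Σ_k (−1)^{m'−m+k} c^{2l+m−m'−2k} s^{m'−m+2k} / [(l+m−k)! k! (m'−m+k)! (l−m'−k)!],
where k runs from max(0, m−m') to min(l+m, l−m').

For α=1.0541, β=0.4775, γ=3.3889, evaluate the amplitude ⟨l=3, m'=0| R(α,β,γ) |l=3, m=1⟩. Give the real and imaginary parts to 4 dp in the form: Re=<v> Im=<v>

Re=-0.5680 Im=0.1434

Split into d^3_{0,1}(β=0.4775) × two z-phases.
c=cos(0.4775/2)=0.971634, s=sin(0.4775/2)=0.236488; N=√[6·6·24·2]=41.569219
k∈{1,2,3} keeps every argument non-negative
  k=1: (−1)^0·41.5692/(12)·0.9716^5·0.2365^1 = +0.709438
  k=2: (−1)^1·41.5692/(4)·0.9716^3·0.2365^3 = -0.126081
  k=3: (−1)^2·41.5692/(12)·0.9716^1·0.2365^5 = +0.002490
d^3_{0,1}(0.4775) = +0.709438 -0.126081 +0.002490 = +0.585847
Phases: e^{-i·(0)·1.0541}=+1.000000+0.000000i, e^{-i·(1)·3.3889}=-0.969575+0.244794i ⇒ D=-0.568023+0.143412i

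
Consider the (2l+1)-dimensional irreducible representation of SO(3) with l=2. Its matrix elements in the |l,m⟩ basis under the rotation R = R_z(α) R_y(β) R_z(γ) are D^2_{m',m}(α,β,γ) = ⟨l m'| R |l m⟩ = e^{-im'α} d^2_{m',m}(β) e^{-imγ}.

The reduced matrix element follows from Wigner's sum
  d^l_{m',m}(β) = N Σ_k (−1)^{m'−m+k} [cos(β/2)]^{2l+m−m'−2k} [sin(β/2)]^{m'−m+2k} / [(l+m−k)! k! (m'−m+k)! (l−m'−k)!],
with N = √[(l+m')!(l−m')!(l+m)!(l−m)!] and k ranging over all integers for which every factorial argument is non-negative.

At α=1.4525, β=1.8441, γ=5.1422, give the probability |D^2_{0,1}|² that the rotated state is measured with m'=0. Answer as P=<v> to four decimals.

First d^2_{0,1}(β=1.8441), then the phase factors e^{-i(0)α} and e^{-i(1)γ}:
Half-angle: c=0.604188, s=0.796842. N=√(2·2·6·1)=4.898979
Admissible k: 1..2 (factorial args all ≥0)
  k=1: (−1)^0·4.8990/(2)·0.6042^3·0.7968^1 = +0.430491
  k=2: (−1)^1·4.8990/(2)·0.6042^1·0.7968^3 = -0.748797
d^2_{0,1}(1.8441) = +0.430491 -0.748797 = -0.318306
|D^2_{0,1}|² = |d^2_{0,1}(β)|² = (-0.318306)² = 0.101319 (the z-rotation phases have unit modulus)

P=0.1013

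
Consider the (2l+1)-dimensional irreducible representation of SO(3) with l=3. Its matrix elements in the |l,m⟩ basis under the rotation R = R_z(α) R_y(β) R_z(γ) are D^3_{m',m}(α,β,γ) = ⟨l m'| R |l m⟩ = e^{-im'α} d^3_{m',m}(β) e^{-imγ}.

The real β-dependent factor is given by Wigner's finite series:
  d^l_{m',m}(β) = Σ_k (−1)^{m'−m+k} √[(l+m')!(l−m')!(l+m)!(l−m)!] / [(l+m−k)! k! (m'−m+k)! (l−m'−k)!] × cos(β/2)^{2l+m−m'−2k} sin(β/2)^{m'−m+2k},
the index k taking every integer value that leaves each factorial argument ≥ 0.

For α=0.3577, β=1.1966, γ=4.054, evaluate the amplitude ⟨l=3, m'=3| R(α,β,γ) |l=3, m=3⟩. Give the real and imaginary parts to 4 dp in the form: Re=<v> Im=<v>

Re=0.2497 Im=-0.1973

D^3_{3,3}(0.3577,1.1966,4.054) = e^{-i·3·0.3577}·d^3_{3,3}(1.1966)·e^{-i·3·4.054}. Compute d first:
With c≡cos(β/2)=0.826294 and s≡sin(β/2)=0.563239, N=[720·1·720·1]^{1/2}=720.000000
Admissible k: 0..0 (factorial args all ≥0)
  k=0: (−1)^0·720.0000/(720)·0.8263^6·0.5632^0 = +0.318279
d^3_{3,3}(1.1966) = +0.318279
D = (+0.477403-0.878685i)·(+0.318279)·(+0.919350+0.393440i) = +0.249725-0.197330i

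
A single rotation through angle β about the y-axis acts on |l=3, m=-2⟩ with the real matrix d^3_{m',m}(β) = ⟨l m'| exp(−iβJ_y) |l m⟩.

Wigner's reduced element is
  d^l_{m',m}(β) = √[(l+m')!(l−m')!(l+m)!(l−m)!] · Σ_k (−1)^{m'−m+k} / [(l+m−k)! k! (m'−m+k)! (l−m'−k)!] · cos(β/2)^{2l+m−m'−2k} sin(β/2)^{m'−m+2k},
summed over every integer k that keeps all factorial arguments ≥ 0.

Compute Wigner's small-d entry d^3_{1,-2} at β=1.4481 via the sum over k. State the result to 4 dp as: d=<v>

d=-0.4707

d^3_{1,-2}(β=1.4481) via Wigner's sum:
Half-angle: c=0.749129, s=0.662424. N=√(24·2·1·120)=75.894664
k∈{0,1} keeps every argument non-negative
  k=0: (−1)^3·75.8947/(12)·0.7491^3·0.6624^3 = -0.772873
  k=1: (−1)^4·75.8947/(24)·0.7491^1·0.6624^5 = +0.302160
d^3_{1,-2}(1.4481) = -0.772873 +0.302160 = -0.470713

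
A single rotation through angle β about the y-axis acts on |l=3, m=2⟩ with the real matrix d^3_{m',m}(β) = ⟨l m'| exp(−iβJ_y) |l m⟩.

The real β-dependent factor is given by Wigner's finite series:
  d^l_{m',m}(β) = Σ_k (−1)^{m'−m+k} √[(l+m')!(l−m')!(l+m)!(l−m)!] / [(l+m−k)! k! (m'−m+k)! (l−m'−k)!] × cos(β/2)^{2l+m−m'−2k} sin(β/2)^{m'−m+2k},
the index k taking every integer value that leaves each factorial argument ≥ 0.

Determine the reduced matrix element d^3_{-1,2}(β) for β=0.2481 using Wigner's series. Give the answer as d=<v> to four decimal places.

d=0.0116

d^3_{-1,2}(β=0.2481) via Wigner's sum:
With c≡cos(β/2)=0.992316 and s≡sin(β/2)=0.123732, N=[2·24·120·1]^{1/2}=75.894664
Admissible k: 3..4 (factorial args all ≥0)
  k=3: (−1)^0·75.8947/(12)·0.9923^3·0.1237^3 = +0.011706
  k=4: (−1)^1·75.8947/(24)·0.9923^1·0.1237^5 = -0.000091
d^3_{-1,2}(0.2481) = +0.011706 -0.000091 = +0.011615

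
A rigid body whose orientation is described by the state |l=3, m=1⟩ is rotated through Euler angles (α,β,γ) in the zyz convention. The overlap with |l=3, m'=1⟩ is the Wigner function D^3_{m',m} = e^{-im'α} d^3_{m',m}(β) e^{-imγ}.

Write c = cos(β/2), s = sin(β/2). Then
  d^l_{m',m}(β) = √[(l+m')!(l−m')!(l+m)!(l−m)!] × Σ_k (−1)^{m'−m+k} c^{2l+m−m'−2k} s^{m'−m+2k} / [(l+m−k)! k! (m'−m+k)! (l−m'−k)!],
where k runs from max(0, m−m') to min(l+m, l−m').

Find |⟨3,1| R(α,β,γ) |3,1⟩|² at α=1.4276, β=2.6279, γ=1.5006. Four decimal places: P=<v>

P=0.0948

Split into d^3_{1,1}(β=2.6279) × two z-phases.
Half-angle: c=0.254032, s=0.967196. N=√(24·2·24·2)=48.000000
The bounds max(0,m−m')=0 and min(l+m,l−m')=2 give 3 terms
  k=0: (−1)^0·48.0000/(48)·0.2540^6·0.9672^0 = +0.000269
  k=1: (−1)^1·48.0000/(6)·0.2540^4·0.9672^2 = -0.031165
  k=2: (−1)^2·48.0000/(8)·0.2540^2·0.9672^4 = +0.338832
d^3_{1,1}(2.6279) = +0.000269 -0.031165 +0.338832 = +0.307936
|D^3_{1,1}|² = |d^3_{1,1}(β)|² = (+0.307936)² = 0.094824 (the z-rotation phases have unit modulus)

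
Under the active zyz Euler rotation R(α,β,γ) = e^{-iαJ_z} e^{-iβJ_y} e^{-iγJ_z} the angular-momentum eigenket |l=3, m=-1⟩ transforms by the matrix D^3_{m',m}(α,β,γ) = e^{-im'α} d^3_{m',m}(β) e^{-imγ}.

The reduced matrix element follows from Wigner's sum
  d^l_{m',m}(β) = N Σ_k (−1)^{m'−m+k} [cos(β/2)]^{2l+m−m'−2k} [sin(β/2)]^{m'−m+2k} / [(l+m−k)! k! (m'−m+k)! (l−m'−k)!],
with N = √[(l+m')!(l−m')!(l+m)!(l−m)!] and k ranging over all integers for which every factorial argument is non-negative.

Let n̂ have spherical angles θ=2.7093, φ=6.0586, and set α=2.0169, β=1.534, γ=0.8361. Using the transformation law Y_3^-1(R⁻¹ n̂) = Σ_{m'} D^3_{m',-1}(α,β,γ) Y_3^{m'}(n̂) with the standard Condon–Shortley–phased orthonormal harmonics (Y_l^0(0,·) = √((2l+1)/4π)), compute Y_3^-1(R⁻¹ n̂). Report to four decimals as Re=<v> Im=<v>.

Re=-0.0659 Im=-0.1630

Need the full column D^3_{m',-1} for m'=−3..3 at α=2.0169, β=1.534, γ=0.8361.
cos(β/2)=0.719996, sin(β/2)=0.693978
d^3_{-3,-1}: single k=2 term ⇒ +0.501254;  D = +0.412677+0.284523i
d^3_{-2,-1}: k∈[1..2] ⇒ +0.424616 -0.788965 = -0.364350;  D = -0.057152+0.359839i
d^3_{-1,-1}: k∈[0..2] ⇒ +0.139309 -1.035385 +0.721431 = -0.174644;  D = +0.167422-0.049704i
d^3_{0,-1}: k∈[0..2] ⇒ -0.465143 +1.296402 -0.401467 = +0.429791;  D = +0.288116+0.318920i
d^3_{1,-1}: k∈[0..2] ⇒ +0.776539 -0.961908 +0.111706 = -0.073664;  D = -0.028006+0.068133i
d^3_{2,-1}: k∈[0..1] ⇒ -0.788965 +0.366488 = -0.422477;  D = +0.421812-0.023692i
d^3_{3,-1}: single k=0 term ⇒ +0.465682;  D = +0.224163+0.408180i
Y_3^{m'}(θ=2.7093,φ=6.0586) and Σ D·Y over m':
  (+0.4127+0.2845i)·(+0.0240+0.0191i)  (-0.0572+0.3598i)·(-0.1467-0.0707i)  (+0.1674-0.0497i)·(+0.4121+0.0942i)  (+0.2881+0.3189i)·(-0.3803+0.0000i)  (-0.0280+0.0681i)·(-0.4121+0.0942i)  (+0.4218-0.0237i)·(-0.1467+0.0707i)  (+0.2242+0.4082i)·(-0.0240+0.0191i)
Y_3^-1(R⁻¹ n̂) = -0.065885-0.162951i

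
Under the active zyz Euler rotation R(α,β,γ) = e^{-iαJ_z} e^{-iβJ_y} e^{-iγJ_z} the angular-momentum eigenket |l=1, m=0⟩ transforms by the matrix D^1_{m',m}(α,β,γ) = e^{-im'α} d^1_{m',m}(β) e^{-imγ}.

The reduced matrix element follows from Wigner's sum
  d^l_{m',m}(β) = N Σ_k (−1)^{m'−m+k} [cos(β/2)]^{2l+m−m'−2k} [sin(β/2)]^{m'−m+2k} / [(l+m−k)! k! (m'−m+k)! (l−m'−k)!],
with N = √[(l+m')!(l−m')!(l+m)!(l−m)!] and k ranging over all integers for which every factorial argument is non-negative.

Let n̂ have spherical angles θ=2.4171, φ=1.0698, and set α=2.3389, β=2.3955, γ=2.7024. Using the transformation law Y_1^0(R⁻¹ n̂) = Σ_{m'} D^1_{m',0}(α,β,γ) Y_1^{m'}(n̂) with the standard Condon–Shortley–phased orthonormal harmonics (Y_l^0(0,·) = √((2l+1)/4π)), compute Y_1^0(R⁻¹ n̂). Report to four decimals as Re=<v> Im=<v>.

Need the full column D^1_{m',0} for m'=−1..1 at α=2.3389, β=2.3955, γ=2.7024.
cos(β/2)=0.364454, sin(β/2)=0.931221
d^1_{-1,0}: single k=1 term ⇒ +0.479966;  D = -0.333467+0.345206i
d^1_{0,0}: k∈[0..1] ⇒ +0.132827 -0.867173 = -0.734347;  D = -0.734347+0.000000i
d^1_{1,0}: single k=0 term ⇒ -0.479966;  D = +0.333467+0.345206i
Y_1^{m'}(θ=2.4171,φ=1.0698) and Σ D·Y over m':
  (-0.3335+0.3452i)·(+0.1100-0.2008i)  (-0.7343+0.0000i)·(-0.3659+0.0000i)  (+0.3335+0.3452i)·(-0.1100-0.2008i)
Y_1^0(R⁻¹ n̂) = +0.333997+0.000000i

Re=0.3340 Im=0.0000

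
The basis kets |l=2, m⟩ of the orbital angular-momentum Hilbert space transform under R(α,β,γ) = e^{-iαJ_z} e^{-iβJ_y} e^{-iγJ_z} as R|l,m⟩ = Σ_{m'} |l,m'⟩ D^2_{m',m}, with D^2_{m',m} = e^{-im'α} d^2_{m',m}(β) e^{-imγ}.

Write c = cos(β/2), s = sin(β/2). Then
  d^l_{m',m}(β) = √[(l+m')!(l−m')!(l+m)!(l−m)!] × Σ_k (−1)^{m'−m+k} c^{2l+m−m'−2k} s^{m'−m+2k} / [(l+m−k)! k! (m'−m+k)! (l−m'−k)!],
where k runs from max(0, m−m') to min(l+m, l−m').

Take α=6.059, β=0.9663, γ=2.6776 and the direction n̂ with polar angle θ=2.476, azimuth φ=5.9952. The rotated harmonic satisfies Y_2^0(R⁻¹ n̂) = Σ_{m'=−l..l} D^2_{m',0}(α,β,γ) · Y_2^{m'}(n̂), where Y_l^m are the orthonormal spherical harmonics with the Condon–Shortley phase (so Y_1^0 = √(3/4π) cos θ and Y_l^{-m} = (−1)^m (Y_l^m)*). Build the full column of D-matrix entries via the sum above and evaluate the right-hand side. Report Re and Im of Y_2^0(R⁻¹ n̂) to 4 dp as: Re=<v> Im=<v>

Need the full column D^2_{m',0} for m'=−2..2 at α=6.059, β=0.9663, γ=2.6776.
cos(β/2)=0.885536, sin(β/2)=0.464571
d^2_{-2,0}: single k=2 term ⇒ +0.414564;  D = +0.373587-0.179713i
d^2_{-1,0}: k∈[1..2] ⇒ +0.790217 -0.217489 = +0.572727;  D = +0.558395-0.127324i
d^2_{0,0}: k∈[0..2] ⇒ +0.614929 -0.676981 +0.046581 = -0.015471;  D = -0.015471+0.000000i
d^2_{1,0}: k∈[0..1] ⇒ -0.790217 +0.217489 = -0.572727;  D = -0.558395-0.127324i
d^2_{2,0}: single k=0 term ⇒ +0.414564;  D = +0.373587+0.179713i
Y_2^{m'}(θ=2.476,φ=5.9952) and Σ D·Y over m':
  (+0.3736-0.1797i)·(+0.1235+0.0802i)  (+0.5584-0.1273i)·(-0.3598-0.1066i)  (-0.0155+0.0000i)·(+0.2700+0.0000i)  (-0.5584-0.1273i)·(+0.3598-0.1066i)  (+0.3736+0.1797i)·(+0.1235-0.0802i)
Y_2^0(R⁻¹ n̂) = -0.311983+0.000000i

Re=-0.3120 Im=0.0000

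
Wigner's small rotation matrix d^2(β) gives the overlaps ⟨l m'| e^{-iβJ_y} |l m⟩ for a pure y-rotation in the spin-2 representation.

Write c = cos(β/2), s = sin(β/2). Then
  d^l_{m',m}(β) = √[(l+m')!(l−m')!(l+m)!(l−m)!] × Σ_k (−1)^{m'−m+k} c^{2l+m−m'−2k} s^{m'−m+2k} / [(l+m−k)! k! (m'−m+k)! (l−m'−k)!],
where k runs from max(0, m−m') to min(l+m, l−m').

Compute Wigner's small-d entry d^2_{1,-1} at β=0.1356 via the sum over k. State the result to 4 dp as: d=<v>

d=0.0137

d^2_{1,-1}(β=0.1356) via Wigner's sum:
c=cos(0.1356/2)=0.997702, s=sin(0.1356/2)=0.067748; N=√[6·1·1·6]=6.000000
k∈{0,1} keeps every argument non-negative
  k=0: (−1)^2·6.0000/(2)·0.9977^2·0.0677^2 = +0.013706
  k=1: (−1)^3·6.0000/(6)·0.9977^0·0.0677^4 = -0.000021
d^2_{1,-1}(0.1356) = +0.013706 -0.000021 = +0.013685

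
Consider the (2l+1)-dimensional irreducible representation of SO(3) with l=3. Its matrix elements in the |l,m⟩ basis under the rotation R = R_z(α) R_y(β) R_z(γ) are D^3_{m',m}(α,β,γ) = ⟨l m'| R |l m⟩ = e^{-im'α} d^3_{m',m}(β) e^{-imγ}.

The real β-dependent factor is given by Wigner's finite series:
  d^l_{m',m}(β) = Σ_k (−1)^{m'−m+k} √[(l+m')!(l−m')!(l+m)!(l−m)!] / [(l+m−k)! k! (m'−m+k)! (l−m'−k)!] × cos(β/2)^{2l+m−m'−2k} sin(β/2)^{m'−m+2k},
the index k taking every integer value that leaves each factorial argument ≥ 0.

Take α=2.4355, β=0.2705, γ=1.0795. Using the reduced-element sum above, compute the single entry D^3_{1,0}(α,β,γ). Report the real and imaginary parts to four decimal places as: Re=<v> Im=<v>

Re=0.3207 Im=0.2735

First d^3_{1,0}(β=0.2705), then the phase factors e^{-i(1)α} and e^{-i(0)γ}:
Half-angle: c=0.990868, s=0.134838. N=√(24·2·6·6)=41.569219
k: max(0,(0)−(1))=0 … min(3+(0),3−(1))=2
  k=0: (−1)^1·41.5692/(12)·0.9909^5·0.1348^1 = -0.446150
  k=1: (−1)^2·41.5692/(4)·0.9909^3·0.1348^3 = +0.024785
  k=2: (−1)^3·41.5692/(12)·0.9909^1·0.1348^5 = -0.000153
d^3_{1,0}(0.2705) = -0.446150 +0.024785 -0.000153 = -0.421518
Attach z-rotation phases: D = e^{-i(1)(2.4355)}·(-0.421518)·e^{-i(0)(1.0795)} = +0.320734+0.273509i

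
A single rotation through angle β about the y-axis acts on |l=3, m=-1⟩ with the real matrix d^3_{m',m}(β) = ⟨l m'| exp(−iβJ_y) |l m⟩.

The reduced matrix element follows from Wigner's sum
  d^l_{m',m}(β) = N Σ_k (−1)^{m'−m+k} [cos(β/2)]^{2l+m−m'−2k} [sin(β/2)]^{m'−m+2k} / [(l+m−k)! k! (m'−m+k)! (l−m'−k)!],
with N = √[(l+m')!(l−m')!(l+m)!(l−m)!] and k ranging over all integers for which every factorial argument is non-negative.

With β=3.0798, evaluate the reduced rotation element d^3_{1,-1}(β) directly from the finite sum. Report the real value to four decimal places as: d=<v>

d=0.9895

d^3_{1,-1}(β=3.0798) via Wigner's sum:
Half-angle: c=0.030891, s=0.999523. N=√(24·2·2·24)=48.000000
k: max(0,(-1)−(1))=0 … min(3+(-1),3−(1))=2
  k=0: (−1)^2·48.0000/(8)·0.0309^4·0.9995^2 = +0.000005
  k=1: (−1)^3·48.0000/(6)·0.0309^2·0.9995^4 = -0.007620
  k=2: (−1)^4·48.0000/(48)·0.0309^0·0.9995^6 = +0.997140
d^3_{1,-1}(3.0798) = +0.000005 -0.007620 +0.997140 = +0.989526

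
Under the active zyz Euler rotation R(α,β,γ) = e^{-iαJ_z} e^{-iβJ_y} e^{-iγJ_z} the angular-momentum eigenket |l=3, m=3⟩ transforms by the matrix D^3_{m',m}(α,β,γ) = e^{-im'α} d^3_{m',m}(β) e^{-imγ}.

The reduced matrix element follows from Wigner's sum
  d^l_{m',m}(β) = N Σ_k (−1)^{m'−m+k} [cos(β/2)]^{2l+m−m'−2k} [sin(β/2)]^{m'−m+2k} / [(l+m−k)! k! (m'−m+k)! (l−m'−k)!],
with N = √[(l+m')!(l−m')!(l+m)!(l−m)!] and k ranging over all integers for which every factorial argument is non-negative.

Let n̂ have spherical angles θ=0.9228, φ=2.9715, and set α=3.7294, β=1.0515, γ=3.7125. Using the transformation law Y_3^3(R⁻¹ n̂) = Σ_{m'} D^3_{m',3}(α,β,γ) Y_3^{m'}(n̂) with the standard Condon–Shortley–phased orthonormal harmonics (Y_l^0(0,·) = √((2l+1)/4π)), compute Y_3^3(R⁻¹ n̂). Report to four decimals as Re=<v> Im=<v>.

Re=0.0182 Im=-0.0869

Need the full column D^3_{m',3} for m'=−3..3 at α=3.7294, β=1.0515, γ=3.7125.
cos(β/2)=0.864948, sin(β/2)=0.501862
d^3_{-3,3}: single k=6 term ⇒ +0.015977;  D = +0.015957+0.000810i
d^3_{-2,3}: single k=5 term ⇒ +0.067451;  D = -0.057953+0.034511i
d^3_{-1,3}: single k=4 term ⇒ +0.183807;  D = +0.079267-0.165836i
d^3_{0,3}: single k=3 term ⇒ +0.365795;  D = +0.051742+0.362117i
d^3_{1,3}: single k=2 term ⇒ +0.545976;  D = -0.363986-0.406945i
d^3_{2,3}: single k=1 term ⇒ +0.595126;  D = +0.576143+0.149113i
d^3_{3,3}: single k=0 term ⇒ +0.418735;  D = -0.395519+0.137490i
Y_3^{m'}(θ=0.9228,φ=2.9715) and Σ D·Y over m':
  (+0.0160+0.0008i)·(-0.1845-0.1033i)  (-0.0580+0.0345i)·(+0.3697+0.1308i)  (+0.0793-0.1658i)·(-0.2086-0.0358i)  (+0.0517+0.3621i)·(-0.2654+0.0000i)  (-0.3640-0.4069i)·(+0.2086-0.0358i)  (+0.5761+0.1491i)·(+0.3697-0.1308i)  (-0.3955+0.1375i)·(+0.1845-0.1033i)
Y_3^3(R⁻¹ n̂) = +0.018159-0.086884i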